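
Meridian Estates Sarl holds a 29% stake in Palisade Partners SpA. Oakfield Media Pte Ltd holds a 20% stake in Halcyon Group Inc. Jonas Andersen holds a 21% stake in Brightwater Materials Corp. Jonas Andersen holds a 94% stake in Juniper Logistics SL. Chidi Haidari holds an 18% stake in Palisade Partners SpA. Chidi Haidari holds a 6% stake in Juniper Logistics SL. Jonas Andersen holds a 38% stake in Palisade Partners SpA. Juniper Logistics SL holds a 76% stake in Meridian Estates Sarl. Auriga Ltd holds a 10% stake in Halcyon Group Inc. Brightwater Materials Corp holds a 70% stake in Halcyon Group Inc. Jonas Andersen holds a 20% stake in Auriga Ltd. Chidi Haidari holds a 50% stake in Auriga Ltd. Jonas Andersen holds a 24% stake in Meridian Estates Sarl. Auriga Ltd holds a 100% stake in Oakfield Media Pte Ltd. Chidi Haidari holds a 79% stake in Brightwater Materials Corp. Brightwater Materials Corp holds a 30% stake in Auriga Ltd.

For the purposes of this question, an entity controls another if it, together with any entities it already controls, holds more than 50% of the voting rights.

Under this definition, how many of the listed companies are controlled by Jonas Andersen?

Jonas holds 94% of Juniper, so Jonas controls Juniper.
Jonas and Juniper together hold 24% + 76% = 100% of Meridian, so Jonas controls Meridian.
Jonas and Meridian together hold 38% + 29% = 67% of Palisade, so Jonas controls Palisade.
No other company's threshold is met.
Jonas controls 3 companies.

3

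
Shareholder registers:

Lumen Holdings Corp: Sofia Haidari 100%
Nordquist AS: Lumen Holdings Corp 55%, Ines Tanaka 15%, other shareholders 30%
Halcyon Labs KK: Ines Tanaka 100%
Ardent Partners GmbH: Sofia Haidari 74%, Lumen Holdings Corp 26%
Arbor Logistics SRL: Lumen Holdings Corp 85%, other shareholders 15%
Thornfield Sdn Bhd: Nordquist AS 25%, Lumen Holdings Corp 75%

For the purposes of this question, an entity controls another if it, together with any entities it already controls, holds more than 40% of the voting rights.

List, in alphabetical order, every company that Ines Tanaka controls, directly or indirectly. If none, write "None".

Halcyon Labs KK

Ines holds 100% of Halcyon, so Ines controls Halcyon.
No other company's threshold is met.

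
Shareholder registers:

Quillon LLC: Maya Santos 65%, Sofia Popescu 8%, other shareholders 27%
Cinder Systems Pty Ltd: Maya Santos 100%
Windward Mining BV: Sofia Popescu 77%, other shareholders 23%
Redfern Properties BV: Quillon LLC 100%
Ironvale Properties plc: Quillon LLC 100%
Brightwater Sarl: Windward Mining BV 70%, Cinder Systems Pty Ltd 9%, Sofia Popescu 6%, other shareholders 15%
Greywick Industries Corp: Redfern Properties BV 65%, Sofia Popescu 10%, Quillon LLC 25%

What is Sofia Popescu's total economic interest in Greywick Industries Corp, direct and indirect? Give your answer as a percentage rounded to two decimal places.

17.20%

Sofia reaches Greywick along 3 paths.
Via Quillon → Redfern: 8% × 100% × 65% = 5.2%.
Direct stake: 10% = 10%.
Via Quillon: 8% × 25% = 2%.
Total: 5.2% + 10% + 2% = 17.2%.
Rounded: 17.20%.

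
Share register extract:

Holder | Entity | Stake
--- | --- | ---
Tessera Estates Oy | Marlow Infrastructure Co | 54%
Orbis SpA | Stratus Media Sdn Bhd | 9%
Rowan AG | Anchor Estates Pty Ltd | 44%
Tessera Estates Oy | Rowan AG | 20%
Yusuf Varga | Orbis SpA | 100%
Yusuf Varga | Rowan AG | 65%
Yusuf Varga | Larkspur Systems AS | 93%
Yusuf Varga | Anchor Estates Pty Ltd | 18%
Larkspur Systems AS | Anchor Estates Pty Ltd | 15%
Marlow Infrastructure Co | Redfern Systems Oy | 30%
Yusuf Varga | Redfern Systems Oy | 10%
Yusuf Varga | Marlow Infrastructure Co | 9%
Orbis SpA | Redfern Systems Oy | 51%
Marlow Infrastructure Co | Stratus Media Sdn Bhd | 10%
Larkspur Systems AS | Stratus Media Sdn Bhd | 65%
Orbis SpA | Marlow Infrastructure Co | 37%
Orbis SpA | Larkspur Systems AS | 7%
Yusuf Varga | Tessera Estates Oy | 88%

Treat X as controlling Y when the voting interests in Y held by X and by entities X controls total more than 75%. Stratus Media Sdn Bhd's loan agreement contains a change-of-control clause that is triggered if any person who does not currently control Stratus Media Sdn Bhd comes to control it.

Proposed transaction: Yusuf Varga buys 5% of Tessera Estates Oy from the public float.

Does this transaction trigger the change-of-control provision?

No

The purchase changes only Yusuf's holdings, so Yusuf is the only person who could newly come to control Stratus.
Yusuf holds 100% of Orbis, so Yusuf controls Orbis.
Yusuf and Orbis together hold 93% + 7% = 100% of Larkspur, so Yusuf controls Larkspur.
Yusuf holds 88% of Tessera, so Yusuf controls Tessera.
Tessera and Orbis and Yusuf together hold 54% + 37% + 9% = 100% of Marlow, so Yusuf controls Marlow.
Marlow and Larkspur and Orbis together hold 10% + 65% + 9% = 84% of Stratus, so Yusuf controls Stratus.
So Yusuf already controls Stratus before the transaction.
After the purchase, Yusuf's direct stake in Tessera rises to 88% + 5% = 93%.
Yusuf controlled Stratus already, so this is not a new person acquiring control; every other person's position is unchanged or reduced.
No new person acquires control, so the clause is not triggered.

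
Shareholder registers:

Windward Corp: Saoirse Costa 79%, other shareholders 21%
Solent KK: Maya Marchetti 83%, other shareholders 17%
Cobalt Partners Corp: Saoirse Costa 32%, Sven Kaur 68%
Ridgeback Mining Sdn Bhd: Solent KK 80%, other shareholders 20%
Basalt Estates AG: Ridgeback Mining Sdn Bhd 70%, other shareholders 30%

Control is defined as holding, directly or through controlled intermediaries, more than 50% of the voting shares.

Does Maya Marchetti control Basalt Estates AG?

Maya holds 83% of Solent, so Maya controls Solent.
Solent holds 80% of Ridgeback, so Maya controls Ridgeback.
Ridgeback holds 70% of Basalt, so Maya controls Basalt.

Yes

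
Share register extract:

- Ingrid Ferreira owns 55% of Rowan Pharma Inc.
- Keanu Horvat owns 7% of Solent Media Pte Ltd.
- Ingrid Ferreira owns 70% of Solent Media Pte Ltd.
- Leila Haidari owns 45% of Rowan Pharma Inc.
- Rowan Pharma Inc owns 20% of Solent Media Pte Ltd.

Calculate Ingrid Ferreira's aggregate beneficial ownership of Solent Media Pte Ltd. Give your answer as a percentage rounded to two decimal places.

Ingrid reaches Solent along 2 paths.
Direct stake: 70% = 70%.
Via Rowan: 55% × 20% = 11%.
Total: 70% + 11% = 81%.
Rounded: 81.00%.

81.00%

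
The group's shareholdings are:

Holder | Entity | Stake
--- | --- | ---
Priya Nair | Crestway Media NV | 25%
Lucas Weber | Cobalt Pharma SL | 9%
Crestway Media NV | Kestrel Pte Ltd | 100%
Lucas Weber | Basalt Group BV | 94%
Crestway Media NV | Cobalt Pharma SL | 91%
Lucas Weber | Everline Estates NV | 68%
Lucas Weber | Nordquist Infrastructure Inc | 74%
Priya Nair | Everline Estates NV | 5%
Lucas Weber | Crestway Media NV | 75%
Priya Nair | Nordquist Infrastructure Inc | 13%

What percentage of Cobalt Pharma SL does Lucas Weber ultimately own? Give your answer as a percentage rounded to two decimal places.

Lucas reaches Cobalt along 2 paths.
Via Crestway: 75% × 91% = 68.25%.
Direct stake: 9% = 9%.
Total: 68.25% + 9% = 77.25%.

77.25%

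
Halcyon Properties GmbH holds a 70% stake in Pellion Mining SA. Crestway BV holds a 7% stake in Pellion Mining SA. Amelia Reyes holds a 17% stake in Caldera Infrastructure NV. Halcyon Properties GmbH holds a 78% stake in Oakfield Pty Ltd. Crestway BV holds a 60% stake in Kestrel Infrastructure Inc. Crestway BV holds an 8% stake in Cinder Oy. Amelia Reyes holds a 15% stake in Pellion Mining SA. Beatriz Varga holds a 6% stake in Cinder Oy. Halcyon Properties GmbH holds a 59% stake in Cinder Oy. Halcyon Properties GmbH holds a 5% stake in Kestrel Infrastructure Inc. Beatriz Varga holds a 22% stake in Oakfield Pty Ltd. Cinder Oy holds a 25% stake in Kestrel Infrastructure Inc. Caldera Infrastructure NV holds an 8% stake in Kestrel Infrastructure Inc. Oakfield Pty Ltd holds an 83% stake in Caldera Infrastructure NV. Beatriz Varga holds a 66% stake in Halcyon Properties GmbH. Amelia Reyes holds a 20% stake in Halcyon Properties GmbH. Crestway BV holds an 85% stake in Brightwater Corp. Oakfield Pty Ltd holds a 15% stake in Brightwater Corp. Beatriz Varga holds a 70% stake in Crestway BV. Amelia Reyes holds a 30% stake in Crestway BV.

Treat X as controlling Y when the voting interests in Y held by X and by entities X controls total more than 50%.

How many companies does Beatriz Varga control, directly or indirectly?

Beatriz holds 66% of Halcyon, so Beatriz controls Halcyon.
Beatriz holds 70% of Crestway, so Beatriz controls Crestway.
Beatriz and Halcyon and Crestway together hold 6% + 59% + 8% = 73% of Cinder, so Beatriz controls Cinder.
Beatriz and Halcyon together hold 22% + 78% = 100% of Oakfield, so Beatriz controls Oakfield.
Oakfield holds 83% of Caldera, so Beatriz controls Caldera.
Halcyon and Crestway together hold 70% + 7% = 77% of Pellion, so Beatriz controls Pellion.
Oakfield and Crestway together hold 15% + 85% = 100% of Brightwater, so Beatriz controls Brightwater.
Cinder and Caldera and Crestway and Halcyon together hold 25% + 8% + 60% + 5% = 98% of Kestrel, so Beatriz controls Kestrel.
Beatriz controls 8 companies.

8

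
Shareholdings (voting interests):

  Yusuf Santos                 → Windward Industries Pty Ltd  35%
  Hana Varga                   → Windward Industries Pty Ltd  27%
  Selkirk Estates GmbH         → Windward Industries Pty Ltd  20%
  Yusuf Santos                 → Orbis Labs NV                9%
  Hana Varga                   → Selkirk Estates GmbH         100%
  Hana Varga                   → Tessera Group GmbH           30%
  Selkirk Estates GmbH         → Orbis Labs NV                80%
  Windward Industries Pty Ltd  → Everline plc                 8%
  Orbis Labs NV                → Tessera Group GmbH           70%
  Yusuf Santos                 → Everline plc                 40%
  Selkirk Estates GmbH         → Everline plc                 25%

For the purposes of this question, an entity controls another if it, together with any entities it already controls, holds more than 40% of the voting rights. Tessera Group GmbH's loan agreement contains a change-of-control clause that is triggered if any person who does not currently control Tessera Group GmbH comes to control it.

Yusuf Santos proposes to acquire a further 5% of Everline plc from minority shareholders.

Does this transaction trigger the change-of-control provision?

The purchase changes only Yusuf's holdings, so Yusuf is the only person who could newly come to control Tessera.
Yusuf's largest direct stake is 40% in Everline, which does not meet the threshold, so Yusuf controls no company.
Neither Yusuf nor any entity Yusuf controls holds any voting interest in Tessera.
So before the transaction, Yusuf does not control Tessera.
After the purchase, Yusuf's direct stake in Everline rises to 40% + 5% = 45%.
Yusuf holds 45% of Everline, so Yusuf controls Everline.
After the transaction, neither Yusuf nor any entity Yusuf controls holds a voting interest in Tessera, so Yusuf still does not control it.
No new person acquires control, so the clause is not triggered.

No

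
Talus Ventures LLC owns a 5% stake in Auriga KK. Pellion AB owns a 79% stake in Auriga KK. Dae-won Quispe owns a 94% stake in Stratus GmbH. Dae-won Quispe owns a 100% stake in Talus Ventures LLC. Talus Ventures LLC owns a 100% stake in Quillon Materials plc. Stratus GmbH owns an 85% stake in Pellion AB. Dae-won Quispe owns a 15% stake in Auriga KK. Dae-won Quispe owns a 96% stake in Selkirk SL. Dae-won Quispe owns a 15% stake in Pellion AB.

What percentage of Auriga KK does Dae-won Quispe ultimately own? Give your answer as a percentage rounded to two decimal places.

94.97%

Dae-won reaches Auriga along 4 paths.
Direct stake: 15% = 15%.
Via Stratus → Pellion: 94% × 85% × 79% = 63.121%.
Via Pellion: 15% × 79% = 11.85%.
Via Talus: 100% × 5% = 5%.
Total: 15% + 63.121% + 11.85% + 5% = 94.971%.
Rounded: 94.97%.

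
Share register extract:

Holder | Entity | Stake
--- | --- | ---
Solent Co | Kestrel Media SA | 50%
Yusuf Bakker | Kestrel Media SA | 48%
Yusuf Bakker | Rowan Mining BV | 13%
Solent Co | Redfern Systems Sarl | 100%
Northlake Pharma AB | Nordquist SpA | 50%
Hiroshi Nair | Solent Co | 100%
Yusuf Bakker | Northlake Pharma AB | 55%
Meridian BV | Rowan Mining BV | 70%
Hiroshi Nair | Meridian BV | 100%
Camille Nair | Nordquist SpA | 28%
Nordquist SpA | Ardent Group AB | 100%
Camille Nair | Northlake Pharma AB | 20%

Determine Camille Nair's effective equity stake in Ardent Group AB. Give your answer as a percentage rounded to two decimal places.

Camille reaches Ardent along 2 paths.
Via Northlake → Nordquist: 20% × 50% × 100% = 10%.
Via Nordquist: 28% × 100% = 28%.
Total: 10% + 28% = 38%.
Rounded: 38.00%.

38.00%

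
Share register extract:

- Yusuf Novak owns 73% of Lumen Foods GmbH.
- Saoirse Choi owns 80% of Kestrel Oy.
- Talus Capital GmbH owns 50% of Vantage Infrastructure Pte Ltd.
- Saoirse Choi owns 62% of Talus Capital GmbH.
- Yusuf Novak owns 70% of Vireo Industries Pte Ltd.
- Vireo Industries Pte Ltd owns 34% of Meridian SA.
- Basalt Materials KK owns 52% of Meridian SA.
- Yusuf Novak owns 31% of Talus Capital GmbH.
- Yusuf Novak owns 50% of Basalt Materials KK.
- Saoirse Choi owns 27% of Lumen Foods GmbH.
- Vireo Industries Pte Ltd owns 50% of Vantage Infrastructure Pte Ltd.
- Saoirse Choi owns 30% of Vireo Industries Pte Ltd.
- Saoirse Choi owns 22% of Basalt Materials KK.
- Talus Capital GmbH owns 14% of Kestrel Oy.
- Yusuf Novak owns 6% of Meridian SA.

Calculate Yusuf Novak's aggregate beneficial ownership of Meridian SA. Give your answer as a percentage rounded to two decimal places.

Yusuf reaches Meridian along 3 paths.
Via Basalt: 50% × 52% = 26%.
Direct stake: 6% = 6%.
Via Vireo: 70% × 34% = 23.8%.
Total: 26% + 6% + 23.8% = 55.8%.
Rounded: 55.80%.

55.80%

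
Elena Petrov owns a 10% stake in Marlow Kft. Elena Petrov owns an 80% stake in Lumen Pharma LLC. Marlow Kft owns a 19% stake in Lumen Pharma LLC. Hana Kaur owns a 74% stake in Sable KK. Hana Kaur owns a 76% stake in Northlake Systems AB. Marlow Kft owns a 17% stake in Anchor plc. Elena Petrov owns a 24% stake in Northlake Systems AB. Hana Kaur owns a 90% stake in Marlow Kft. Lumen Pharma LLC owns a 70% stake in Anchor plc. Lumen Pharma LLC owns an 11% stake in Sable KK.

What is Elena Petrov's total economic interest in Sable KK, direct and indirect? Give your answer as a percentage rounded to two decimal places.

Elena reaches Sable along 2 paths.
Via Marlow → Lumen: 10% × 19% × 11% = 0.209%.
Via Lumen: 80% × 11% = 8.8%.
Total: 0.209% + 8.8% = 9.009%.
Rounded: 9.01%.

9.01%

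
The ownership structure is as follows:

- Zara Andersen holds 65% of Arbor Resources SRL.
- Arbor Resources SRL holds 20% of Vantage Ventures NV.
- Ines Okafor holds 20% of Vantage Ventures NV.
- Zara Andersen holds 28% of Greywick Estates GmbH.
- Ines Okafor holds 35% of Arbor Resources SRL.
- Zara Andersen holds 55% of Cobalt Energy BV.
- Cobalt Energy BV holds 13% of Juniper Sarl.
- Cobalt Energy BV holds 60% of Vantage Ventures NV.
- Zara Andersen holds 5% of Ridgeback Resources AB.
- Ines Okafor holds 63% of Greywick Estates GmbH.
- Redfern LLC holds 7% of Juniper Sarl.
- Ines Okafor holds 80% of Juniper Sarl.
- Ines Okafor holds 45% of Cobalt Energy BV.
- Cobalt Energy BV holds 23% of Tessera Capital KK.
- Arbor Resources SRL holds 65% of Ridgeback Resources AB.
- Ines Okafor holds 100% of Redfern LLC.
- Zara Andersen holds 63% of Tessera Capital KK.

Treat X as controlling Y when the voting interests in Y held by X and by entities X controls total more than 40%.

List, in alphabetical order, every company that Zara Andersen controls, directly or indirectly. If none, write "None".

Zara holds 65% of Arbor, so Zara controls Arbor.
Zara holds 55% of Cobalt, so Zara controls Cobalt.
Cobalt and Arbor together hold 60% + 20% = 80% of Vantage, so Zara controls Vantage.
Cobalt and Zara together hold 23% + 63% = 86% of Tessera, so Zara controls Tessera.
Zara and Arbor together hold 5% + 65% = 70% of Ridgeback, so Zara controls Ridgeback.
No other company's threshold is met.

Arbor Resources SRL, Cobalt Energy BV, Ridgeback Resources AB, Tessera Capital KK, Vantage Ventures NV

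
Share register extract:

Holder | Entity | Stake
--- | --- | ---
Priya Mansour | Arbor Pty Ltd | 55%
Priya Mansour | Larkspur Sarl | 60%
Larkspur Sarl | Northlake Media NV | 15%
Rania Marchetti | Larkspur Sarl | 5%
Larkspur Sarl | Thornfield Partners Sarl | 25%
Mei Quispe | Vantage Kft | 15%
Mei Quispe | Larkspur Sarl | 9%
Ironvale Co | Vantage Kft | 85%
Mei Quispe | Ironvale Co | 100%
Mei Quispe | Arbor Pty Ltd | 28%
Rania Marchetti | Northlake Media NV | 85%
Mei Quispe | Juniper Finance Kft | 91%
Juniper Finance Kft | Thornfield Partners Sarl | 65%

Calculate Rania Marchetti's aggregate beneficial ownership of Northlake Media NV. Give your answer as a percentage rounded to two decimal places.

Rania reaches Northlake along 2 paths.
Via Larkspur: 5% × 15% = 0.75%.
Direct stake: 85% = 85%.
Total: 0.75% + 85% = 85.75%.

85.75%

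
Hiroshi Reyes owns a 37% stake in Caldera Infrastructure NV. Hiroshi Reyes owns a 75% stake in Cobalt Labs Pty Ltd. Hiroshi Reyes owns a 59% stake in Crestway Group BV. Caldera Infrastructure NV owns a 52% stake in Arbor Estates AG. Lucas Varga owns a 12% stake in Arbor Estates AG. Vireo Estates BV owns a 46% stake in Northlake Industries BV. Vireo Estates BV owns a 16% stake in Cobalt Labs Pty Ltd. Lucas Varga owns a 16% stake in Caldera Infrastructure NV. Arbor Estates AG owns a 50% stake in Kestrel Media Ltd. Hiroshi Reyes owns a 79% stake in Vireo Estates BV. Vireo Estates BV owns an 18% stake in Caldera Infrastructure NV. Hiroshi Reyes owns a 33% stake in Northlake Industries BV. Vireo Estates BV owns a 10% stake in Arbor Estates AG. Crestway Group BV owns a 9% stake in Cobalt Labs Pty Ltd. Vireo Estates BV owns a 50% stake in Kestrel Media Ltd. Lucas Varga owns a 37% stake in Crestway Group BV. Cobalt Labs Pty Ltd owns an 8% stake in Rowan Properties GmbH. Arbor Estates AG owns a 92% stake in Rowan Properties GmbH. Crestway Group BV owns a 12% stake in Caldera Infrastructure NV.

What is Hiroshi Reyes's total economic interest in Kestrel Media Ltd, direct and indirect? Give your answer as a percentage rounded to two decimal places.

Hiroshi reaches Kestrel along 5 paths.
Via Vireo → Arbor: 79% × 10% × 50% = 3.95%.
Via Vireo → Caldera → Arbor: 79% × 18% × 52% × 50% = 3.6972%.
Via Caldera → Arbor: 37% × 52% × 50% = 9.62%.
Via Crestway → Caldera → Arbor: 59% × 12% × 52% × 50% = 1.8408%.
Via Vireo: 79% × 50% = 39.5%.
Total: 3.95% + 3.6972% + 9.62% + 1.8408% + 39.5% = 58.608%.
Rounded: 58.61%.

58.61%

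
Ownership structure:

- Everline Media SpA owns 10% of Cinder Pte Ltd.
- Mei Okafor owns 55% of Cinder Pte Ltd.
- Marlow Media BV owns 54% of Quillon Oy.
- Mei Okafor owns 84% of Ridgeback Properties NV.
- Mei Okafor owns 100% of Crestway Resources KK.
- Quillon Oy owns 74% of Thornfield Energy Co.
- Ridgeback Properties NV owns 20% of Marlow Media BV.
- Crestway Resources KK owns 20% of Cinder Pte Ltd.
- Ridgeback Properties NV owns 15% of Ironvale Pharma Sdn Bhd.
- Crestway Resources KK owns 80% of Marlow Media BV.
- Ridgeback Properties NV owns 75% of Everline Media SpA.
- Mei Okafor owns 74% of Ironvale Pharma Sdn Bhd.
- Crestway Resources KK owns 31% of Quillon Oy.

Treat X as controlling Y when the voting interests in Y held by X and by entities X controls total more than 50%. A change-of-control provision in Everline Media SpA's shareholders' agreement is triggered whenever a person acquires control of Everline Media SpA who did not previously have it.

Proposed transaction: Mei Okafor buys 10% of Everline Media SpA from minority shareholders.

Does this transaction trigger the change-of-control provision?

No

The purchase changes only Mei's holdings, so Mei is the only person who could newly come to control Everline.
Mei holds 84% of Ridgeback, so Mei controls Ridgeback.
Ridgeback holds 75% of Everline, so Mei controls Everline.
So Mei already controls Everline before the transaction.
After the purchase, Mei holds 10% of Everline directly.
Mei controlled Everline already, so this is not a new person acquiring control; every other person's position is unchanged or reduced.
No new person acquires control, so the clause is not triggered.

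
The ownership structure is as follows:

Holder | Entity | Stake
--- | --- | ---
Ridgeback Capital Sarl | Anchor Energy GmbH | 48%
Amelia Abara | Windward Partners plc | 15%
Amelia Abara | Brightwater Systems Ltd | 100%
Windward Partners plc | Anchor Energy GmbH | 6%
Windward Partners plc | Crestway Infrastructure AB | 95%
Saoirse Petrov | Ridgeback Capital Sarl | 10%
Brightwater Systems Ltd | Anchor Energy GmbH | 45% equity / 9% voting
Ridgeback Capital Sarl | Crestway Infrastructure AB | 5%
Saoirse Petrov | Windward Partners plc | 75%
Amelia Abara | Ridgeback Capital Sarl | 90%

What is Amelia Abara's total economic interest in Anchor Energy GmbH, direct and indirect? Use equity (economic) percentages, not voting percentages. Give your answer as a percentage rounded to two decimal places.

89.10%

Amelia reaches Anchor along 3 paths.
Via Windward: 15% × 6% = 0.9%.
Via Ridgeback: 90% × 48% = 43.2%.
Via Brightwater: 100% × 45% = 45%.
Total: 0.9% + 43.2% + 45% = 89.1%.
Rounded: 89.10%.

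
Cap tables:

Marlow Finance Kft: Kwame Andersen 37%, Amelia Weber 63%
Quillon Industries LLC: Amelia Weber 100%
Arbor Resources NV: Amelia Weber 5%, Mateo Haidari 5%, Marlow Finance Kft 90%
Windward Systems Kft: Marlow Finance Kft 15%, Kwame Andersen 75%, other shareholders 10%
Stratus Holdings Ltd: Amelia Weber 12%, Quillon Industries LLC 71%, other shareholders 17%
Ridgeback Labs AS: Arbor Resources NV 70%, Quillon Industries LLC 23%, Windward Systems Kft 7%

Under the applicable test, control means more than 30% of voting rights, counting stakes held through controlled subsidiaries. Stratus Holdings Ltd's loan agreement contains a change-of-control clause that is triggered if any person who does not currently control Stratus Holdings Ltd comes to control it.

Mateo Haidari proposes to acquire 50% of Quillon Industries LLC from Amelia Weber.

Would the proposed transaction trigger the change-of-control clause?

Yes

The purchase adds only to Mateo's holdings (Amelia's stake shrinks), so Mateo is the only person who could newly come to control Stratus.
Mateo's largest direct stake is 5% in Arbor, which does not meet the threshold, so Mateo controls no company.
Neither Mateo nor any entity Mateo controls holds any voting interest in Stratus.
So before the transaction, Mateo does not control Stratus.
After the purchase, Mateo holds 50% of Quillon directly, and Amelia's stake falls to 50%.
Mateo holds 50% of Quillon, so Mateo controls Quillon.
Quillon holds 71% of Stratus, so Mateo controls Stratus.
Mateo did not control Stratus before and does after, so the clause is triggered.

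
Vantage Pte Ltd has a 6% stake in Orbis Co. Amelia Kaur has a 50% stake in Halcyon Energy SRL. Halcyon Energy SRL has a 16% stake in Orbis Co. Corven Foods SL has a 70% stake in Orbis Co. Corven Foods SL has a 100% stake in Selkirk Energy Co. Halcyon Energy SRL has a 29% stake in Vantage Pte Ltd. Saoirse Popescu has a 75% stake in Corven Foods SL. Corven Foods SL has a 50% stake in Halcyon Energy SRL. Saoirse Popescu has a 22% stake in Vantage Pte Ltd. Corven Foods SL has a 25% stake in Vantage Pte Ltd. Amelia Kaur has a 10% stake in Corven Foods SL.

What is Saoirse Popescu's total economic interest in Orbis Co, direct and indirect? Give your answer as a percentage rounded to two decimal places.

Saoirse reaches Orbis along 5 paths.
Via Corven: 75% × 70% = 52.5%.
Via Corven → Halcyon: 75% × 50% × 16% = 6%.
Via Corven → Vantage: 75% × 25% × 6% = 1.125%.
Via Vantage: 22% × 6% = 1.32%.
Via Corven → Halcyon → Vantage: 75% × 50% × 29% × 6% = 0.6525%.
Total: 52.5% + 6% + 1.125% + 1.32% + 0.6525% = 61.5975%.
Rounded: 61.60%.

61.60%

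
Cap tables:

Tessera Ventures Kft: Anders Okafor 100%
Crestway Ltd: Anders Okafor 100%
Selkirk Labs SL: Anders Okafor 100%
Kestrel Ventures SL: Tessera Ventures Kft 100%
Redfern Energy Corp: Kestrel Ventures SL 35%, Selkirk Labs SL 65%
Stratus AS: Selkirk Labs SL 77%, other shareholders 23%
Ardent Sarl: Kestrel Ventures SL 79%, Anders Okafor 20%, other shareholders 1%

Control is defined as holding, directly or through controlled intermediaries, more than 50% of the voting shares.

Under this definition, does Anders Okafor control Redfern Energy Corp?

Yes

Anders holds 100% of Tessera, so Anders controls Tessera.
Tessera holds 100% of Kestrel, so Anders controls Kestrel.
Anders holds 100% of Selkirk, so Anders controls Selkirk.
Kestrel and Selkirk together hold 35% + 65% = 100% of Redfern, so Anders controls Redfern.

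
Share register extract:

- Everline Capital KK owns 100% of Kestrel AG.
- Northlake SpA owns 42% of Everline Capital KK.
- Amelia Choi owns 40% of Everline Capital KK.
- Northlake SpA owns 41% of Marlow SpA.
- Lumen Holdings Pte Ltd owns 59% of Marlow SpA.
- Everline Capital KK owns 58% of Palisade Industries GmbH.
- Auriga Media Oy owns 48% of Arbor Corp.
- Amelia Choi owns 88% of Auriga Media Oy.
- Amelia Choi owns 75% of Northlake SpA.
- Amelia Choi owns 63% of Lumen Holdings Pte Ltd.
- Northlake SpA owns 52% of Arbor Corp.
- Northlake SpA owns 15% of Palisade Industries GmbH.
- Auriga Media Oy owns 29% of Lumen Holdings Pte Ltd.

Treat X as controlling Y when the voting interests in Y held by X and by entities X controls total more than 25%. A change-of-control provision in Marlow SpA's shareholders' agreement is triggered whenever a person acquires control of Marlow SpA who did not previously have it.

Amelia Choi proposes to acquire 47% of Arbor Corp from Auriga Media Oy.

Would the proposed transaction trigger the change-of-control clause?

The purchase adds only to Amelia's holdings (Auriga's stake shrinks), so Amelia is the only person who could newly come to control Marlow.
Amelia holds 75% of Northlake, so Amelia controls Northlake.
Amelia holds 88% of Auriga, so Amelia controls Auriga.
Amelia and Auriga together hold 63% + 29% = 92% of Lumen, so Amelia controls Lumen.
Northlake and Lumen together hold 41% + 59% = 100% of Marlow, so Amelia controls Marlow.
So Amelia already controls Marlow before the transaction.
After the purchase, Amelia holds 47% of Arbor directly, and Auriga's stake falls to 1%.
Amelia controlled Marlow already, so this is not a new person acquiring control; every other person's position is unchanged or reduced.
No new person acquires control, so the clause is not triggered.

No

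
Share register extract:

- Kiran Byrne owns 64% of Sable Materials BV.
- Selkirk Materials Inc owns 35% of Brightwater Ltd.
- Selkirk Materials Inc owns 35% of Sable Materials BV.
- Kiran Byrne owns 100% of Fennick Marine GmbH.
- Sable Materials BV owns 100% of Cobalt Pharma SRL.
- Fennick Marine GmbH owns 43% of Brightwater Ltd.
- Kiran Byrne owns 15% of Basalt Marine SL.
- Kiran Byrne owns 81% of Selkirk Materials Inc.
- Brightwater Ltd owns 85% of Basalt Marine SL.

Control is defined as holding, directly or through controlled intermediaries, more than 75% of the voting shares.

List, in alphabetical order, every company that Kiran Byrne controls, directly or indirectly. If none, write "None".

Basalt Marine SL, Brightwater Ltd, Cobalt Pharma SRL, Fennick Marine GmbH, Sable Materials BV, Selkirk Materials Inc

Kiran holds 100% of Fennick, so Kiran controls Fennick.
Kiran holds 81% of Selkirk, so Kiran controls Selkirk.
Selkirk and Fennick together hold 35% + 43% = 78% of Brightwater, so Kiran controls Brightwater.
Selkirk and Kiran together hold 35% + 64% = 99% of Sable, so Kiran controls Sable.
Kiran and Brightwater together hold 15% + 85% = 100% of Basalt, so Kiran controls Basalt.
Sable holds 100% of Cobalt, so Kiran controls Cobalt.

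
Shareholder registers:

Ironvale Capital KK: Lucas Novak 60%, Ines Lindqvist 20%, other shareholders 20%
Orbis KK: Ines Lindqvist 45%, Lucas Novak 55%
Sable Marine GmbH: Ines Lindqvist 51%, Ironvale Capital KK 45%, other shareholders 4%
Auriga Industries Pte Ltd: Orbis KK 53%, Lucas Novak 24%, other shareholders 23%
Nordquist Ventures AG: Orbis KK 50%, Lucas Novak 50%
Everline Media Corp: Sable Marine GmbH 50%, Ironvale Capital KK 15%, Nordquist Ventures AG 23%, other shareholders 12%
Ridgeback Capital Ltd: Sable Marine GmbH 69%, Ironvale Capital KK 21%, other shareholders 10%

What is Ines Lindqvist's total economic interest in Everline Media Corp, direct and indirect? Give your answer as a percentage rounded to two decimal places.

Ines reaches Everline along 4 paths.
Via Sable: 51% × 50% = 25.5%.
Via Ironvale → Sable: 20% × 45% × 50% = 4.5%.
Via Ironvale: 20% × 15% = 3%.
Via Orbis → Nordquist: 45% × 50% × 23% = 5.175%.
Total: 25.5% + 4.5% + 3% + 5.175% = 38.175%.
Rounded: 38.18%.

38.18%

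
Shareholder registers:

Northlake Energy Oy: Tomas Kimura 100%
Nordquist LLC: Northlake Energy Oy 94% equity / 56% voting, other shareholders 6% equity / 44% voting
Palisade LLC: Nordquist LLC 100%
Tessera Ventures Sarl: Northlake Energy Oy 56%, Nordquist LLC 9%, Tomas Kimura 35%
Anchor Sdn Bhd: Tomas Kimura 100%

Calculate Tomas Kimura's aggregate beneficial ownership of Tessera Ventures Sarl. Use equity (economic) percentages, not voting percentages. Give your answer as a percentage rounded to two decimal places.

Tomas reaches Tessera along 3 paths.
Via Northlake: 100% × 56% = 56%.
Via Northlake → Nordquist: 100% × 94% × 9% = 8.46%.
Direct stake: 35% = 35%.
Total: 56% + 8.46% + 35% = 99.46%.

99.46%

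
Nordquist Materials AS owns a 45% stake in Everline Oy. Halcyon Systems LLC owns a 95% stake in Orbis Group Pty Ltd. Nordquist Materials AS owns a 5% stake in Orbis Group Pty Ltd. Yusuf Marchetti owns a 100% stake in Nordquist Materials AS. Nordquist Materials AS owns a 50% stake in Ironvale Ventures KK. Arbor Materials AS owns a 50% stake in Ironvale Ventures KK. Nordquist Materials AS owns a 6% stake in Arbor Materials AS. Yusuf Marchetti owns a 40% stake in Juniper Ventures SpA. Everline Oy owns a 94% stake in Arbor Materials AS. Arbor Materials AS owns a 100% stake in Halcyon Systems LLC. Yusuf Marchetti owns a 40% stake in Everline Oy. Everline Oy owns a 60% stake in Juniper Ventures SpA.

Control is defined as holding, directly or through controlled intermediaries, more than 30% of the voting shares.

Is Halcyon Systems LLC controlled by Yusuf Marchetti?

Yes

Yusuf holds 100% of Nordquist, so Yusuf controls Nordquist.
Yusuf and Nordquist together hold 40% + 45% = 85% of Everline, so Yusuf controls Everline.
Nordquist and Everline together hold 6% + 94% = 100% of Arbor, so Yusuf controls Arbor.
Arbor holds 100% of Halcyon, so Yusuf controls Halcyon.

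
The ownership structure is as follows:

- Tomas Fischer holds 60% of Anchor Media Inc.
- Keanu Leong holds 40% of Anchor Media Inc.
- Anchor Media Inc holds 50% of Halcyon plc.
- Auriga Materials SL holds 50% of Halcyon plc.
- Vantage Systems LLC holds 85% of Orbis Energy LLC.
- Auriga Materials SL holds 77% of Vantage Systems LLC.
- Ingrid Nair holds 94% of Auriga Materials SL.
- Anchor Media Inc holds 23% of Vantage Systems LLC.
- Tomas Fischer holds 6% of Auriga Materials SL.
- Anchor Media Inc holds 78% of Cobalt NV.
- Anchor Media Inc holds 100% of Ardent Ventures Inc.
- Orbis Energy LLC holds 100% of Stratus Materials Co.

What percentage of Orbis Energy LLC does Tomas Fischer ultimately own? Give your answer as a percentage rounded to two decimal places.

Tomas reaches Orbis along 2 paths.
Via Anchor → Vantage: 60% × 23% × 85% = 11.73%.
Via Auriga → Vantage: 6% × 77% × 85% = 3.927%.
Total: 11.73% + 3.927% = 15.657%.
Rounded: 15.66%.

15.66%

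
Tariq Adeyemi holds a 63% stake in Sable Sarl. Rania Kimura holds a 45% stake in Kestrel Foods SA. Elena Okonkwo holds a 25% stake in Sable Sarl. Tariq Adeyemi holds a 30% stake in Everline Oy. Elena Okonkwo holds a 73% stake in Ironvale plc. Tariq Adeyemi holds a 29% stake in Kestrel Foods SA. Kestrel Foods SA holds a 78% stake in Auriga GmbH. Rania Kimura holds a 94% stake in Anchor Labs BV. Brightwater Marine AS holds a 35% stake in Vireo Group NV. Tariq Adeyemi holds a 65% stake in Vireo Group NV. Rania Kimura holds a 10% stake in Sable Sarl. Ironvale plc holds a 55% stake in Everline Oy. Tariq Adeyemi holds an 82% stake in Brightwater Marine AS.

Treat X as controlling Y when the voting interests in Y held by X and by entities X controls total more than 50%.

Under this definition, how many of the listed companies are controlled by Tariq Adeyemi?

Tariq holds 63% of Sable, so Tariq controls Sable.
Tariq holds 82% of Brightwater, so Tariq controls Brightwater.
Brightwater and Tariq together hold 35% + 65% = 100% of Vireo, so Tariq controls Vireo.
No other company's threshold is met.
Tariq controls 3 companies.

3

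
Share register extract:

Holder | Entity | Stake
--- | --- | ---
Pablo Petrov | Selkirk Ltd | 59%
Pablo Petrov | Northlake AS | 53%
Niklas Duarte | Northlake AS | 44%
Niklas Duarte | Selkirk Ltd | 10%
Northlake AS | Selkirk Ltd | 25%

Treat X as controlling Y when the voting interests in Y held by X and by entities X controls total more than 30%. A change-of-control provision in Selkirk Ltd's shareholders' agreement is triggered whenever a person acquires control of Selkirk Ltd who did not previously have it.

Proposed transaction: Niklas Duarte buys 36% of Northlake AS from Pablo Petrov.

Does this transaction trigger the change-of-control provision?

The purchase adds only to Niklas's holdings (Pablo's stake shrinks), so Niklas is the only person who could newly come to control Selkirk.
Niklas holds 44% of Northlake, so Niklas controls Northlake.
Northlake and Niklas together hold 25% + 10% = 35% of Selkirk, so Niklas controls Selkirk.
So Niklas already controls Selkirk before the transaction.
After the purchase, Niklas's direct stake in Northlake rises to 44% + 36% = 80%, and Pablo's stake falls to 17%.
Niklas controlled Selkirk already, so this is not a new person acquiring control; every other person's position is unchanged or reduced.
No new person acquires control, so the clause is not triggered.

No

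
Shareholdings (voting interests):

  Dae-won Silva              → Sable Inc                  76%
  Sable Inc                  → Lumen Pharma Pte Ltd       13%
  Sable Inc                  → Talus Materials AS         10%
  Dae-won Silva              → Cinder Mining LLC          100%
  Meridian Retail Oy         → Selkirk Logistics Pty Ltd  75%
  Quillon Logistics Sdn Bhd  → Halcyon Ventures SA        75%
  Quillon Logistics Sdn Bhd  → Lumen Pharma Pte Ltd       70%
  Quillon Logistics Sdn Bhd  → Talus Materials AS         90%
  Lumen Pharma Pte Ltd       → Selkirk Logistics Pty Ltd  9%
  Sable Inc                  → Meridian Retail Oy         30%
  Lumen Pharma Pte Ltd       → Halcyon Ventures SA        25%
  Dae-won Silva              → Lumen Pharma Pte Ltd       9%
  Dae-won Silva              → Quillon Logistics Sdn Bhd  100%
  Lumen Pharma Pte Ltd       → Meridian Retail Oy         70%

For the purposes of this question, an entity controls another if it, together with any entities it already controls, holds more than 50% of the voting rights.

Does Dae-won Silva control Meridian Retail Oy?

Yes

Dae-won holds 76% of Sable, so Dae-won controls Sable.
Dae-won holds 100% of Quillon, so Dae-won controls Quillon.
Quillon and Sable and Dae-won together hold 70% + 13% + 9% = 92% of Lumen, so Dae-won controls Lumen.
Lumen and Sable together hold 70% + 30% = 100% of Meridian, so Dae-won controls Meridian.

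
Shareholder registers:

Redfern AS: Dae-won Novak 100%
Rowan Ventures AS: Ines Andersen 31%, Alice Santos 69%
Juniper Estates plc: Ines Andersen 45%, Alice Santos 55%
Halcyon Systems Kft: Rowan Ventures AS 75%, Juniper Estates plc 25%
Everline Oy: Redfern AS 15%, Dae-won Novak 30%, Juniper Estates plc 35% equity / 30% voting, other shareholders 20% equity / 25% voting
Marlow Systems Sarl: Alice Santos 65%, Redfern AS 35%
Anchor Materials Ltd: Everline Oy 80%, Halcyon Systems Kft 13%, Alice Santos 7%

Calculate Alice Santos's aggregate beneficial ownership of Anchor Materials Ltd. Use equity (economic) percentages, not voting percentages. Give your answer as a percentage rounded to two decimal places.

30.92%

Alice reaches Anchor along 4 paths.
Via Juniper → Everline: 55% × 35% × 80% = 15.4%.
Via Rowan → Halcyon: 69% × 75% × 13% = 6.7275%.
Via Juniper → Halcyon: 55% × 25% × 13% = 1.7875%.
Direct stake: 7% = 7%.
Total: 15.4% + 6.7275% + 1.7875% + 7% = 30.915%.
Rounded: 30.92%.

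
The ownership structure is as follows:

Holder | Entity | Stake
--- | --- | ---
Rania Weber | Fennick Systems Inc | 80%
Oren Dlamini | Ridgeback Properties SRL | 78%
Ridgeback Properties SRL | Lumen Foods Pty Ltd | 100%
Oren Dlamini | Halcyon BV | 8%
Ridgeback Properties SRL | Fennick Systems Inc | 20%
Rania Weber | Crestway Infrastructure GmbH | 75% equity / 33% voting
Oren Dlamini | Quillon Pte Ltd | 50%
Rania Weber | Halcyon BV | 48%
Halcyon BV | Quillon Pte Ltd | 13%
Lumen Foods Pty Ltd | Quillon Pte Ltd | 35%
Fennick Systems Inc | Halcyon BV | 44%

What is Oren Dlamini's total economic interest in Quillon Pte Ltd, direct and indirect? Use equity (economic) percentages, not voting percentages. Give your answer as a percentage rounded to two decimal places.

Oren reaches Quillon along 4 paths.
Via Ridgeback → Lumen: 78% × 100% × 35% = 27.3%.
Direct stake: 50% = 50%.
Via Halcyon: 8% × 13% = 1.04%.
Via Ridgeback → Fennick → Halcyon: 78% × 20% × 44% × 13% = 0.89232%.
Total: 27.3% + 50% + 1.04% + 0.89232% = 79.23232%.
Rounded: 79.23%.

79.23%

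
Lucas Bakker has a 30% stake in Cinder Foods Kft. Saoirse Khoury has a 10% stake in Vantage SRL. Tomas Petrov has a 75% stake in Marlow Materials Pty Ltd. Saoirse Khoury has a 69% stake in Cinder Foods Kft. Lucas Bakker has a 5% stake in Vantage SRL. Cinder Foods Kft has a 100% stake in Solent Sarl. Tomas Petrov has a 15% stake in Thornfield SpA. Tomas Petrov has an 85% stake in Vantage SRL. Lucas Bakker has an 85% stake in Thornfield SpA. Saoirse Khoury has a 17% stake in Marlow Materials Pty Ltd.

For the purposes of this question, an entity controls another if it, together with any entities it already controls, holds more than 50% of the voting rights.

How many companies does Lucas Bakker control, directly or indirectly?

1

Lucas holds 85% of Thornfield, so Lucas controls Thornfield.
No other company's threshold is met.
Lucas controls 1 company.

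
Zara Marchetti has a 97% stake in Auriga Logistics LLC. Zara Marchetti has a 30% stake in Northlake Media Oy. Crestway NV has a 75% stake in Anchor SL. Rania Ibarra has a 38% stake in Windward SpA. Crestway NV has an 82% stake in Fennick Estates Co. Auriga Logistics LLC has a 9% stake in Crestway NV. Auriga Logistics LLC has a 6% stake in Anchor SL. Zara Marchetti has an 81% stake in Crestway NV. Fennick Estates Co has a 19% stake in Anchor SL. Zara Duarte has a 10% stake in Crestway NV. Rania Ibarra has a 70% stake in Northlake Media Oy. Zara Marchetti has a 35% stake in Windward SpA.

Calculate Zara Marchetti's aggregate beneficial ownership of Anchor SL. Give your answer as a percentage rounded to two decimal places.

87.10%

Zara Marchetti reaches Anchor along 5 paths.
Via Auriga → Crestway: 97% × 9% × 75% = 6.5475%.
Via Crestway: 81% × 75% = 60.75%.
Via Auriga → Crestway → Fennick: 97% × 9% × 82% × 19% = 1.360134%.
Via Crestway → Fennick: 81% × 82% × 19% = 12.6198%.
Via Auriga: 97% × 6% = 5.82%.
Total: 6.5475% + 60.75% + 1.360134% + 12.6198% + 5.82% = 87.097434%.
Rounded: 87.10%.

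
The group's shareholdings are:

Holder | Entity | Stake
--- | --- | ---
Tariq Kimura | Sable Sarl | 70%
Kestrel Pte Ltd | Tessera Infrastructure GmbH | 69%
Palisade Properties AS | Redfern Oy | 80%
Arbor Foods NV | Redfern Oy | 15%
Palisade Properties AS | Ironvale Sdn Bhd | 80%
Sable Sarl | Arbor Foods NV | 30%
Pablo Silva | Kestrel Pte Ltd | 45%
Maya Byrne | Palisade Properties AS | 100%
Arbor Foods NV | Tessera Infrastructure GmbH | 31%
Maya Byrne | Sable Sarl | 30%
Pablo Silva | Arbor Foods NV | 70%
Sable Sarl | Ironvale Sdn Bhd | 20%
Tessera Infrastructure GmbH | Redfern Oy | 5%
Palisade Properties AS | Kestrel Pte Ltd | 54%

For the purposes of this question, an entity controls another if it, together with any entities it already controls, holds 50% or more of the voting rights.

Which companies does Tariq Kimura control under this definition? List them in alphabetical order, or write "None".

Sable Sarl

Tariq holds 70% of Sable, so Tariq controls Sable.
No other company's threshold is met.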